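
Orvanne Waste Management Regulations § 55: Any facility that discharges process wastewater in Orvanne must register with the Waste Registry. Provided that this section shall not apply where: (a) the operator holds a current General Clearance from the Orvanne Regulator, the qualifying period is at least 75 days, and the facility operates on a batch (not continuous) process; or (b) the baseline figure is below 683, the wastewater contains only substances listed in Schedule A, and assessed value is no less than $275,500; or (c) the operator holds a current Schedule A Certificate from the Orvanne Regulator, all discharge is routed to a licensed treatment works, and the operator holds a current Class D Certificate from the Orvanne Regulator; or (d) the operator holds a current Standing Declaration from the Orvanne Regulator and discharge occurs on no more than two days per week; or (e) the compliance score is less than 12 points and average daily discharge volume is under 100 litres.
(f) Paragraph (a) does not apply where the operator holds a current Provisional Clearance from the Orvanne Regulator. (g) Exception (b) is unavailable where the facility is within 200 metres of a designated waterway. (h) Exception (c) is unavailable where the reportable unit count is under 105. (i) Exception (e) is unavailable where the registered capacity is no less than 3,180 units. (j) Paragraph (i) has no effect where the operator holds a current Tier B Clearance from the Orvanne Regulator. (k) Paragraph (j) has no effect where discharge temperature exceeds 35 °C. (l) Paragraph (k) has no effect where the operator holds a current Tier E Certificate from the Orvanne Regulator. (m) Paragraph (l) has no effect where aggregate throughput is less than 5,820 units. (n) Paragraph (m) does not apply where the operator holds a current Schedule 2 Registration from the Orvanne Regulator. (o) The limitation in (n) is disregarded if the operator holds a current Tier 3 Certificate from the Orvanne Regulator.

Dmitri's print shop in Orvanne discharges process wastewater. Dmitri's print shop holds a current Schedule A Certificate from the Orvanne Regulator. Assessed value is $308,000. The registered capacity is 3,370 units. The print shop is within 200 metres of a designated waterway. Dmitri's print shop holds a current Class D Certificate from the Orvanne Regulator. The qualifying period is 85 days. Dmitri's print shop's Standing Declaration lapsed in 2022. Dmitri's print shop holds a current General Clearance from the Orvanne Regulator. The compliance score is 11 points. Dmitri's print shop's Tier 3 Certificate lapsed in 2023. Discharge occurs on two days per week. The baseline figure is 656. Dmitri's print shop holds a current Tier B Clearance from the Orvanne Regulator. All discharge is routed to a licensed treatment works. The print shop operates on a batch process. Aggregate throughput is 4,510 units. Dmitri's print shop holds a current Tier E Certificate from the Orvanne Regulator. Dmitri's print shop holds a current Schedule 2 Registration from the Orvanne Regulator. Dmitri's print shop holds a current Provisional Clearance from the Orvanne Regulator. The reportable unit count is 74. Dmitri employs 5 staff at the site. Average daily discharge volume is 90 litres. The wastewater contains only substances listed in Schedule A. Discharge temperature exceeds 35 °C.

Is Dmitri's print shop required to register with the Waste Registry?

Exception (a): a current General Clearance is held; the qualifying period is 85 days, meeting the 75 days threshold; the facility operates on a batch process — every condition holds. Turning to paragraph (f): (f) is triggered — a current Provisional Clearance is held. Exception (a) does not apply.
All of (b)'s requirements are met (the baseline figure is 656, below the 683 limit; the wastewater is Schedule-A-only; assessed value is $308,000, meeting the $275,500 threshold). But applying paragraph (g): (g) operates against (b): the print shop is within 200 m of a designated waterway. Exception (b) does not apply.
Exception (c)'s conditions are all satisfied: a current Schedule A Certificate is held; discharge is routed to a licensed treatment works; a current Class D Certificate is held. But applying paragraph (h): (h) operates against (c): the reportable unit count is 74, under the 105 limit. So (c) is unavailable.
Exception (d) fails — the Standing Declaration is not current.
All of (e)'s requirements are met (the compliance score is 11 points, less than the 12 points limit; average daily discharge volume is 90 litres, under the 100 litres limit). Applying paragraphs (i)–(o): (i) operates (the registered capacity is 3,370 units, meeting the 3,180 units threshold), but is itself disapplied by (j): (j) operates against (i): a current Tier B Clearance is held. (k) would limit (j) — discharge temperature exceeds 35 °C — but (l) sets (k) aside: (l) operates — a current Tier E Certificate is held. (m) is engaged (aggregate throughput is 4,510 units, less than the 5,820 units limit), but yields to (n): (n) is engaged — a current Schedule 2 Registration is held. (o), which would lift (n), does not operate here — there is no Tier 3 Certificate in force. Exception (e) stands.

No — exception (e) applies; Dmitri's print shop is not required to register with the Waste Registry.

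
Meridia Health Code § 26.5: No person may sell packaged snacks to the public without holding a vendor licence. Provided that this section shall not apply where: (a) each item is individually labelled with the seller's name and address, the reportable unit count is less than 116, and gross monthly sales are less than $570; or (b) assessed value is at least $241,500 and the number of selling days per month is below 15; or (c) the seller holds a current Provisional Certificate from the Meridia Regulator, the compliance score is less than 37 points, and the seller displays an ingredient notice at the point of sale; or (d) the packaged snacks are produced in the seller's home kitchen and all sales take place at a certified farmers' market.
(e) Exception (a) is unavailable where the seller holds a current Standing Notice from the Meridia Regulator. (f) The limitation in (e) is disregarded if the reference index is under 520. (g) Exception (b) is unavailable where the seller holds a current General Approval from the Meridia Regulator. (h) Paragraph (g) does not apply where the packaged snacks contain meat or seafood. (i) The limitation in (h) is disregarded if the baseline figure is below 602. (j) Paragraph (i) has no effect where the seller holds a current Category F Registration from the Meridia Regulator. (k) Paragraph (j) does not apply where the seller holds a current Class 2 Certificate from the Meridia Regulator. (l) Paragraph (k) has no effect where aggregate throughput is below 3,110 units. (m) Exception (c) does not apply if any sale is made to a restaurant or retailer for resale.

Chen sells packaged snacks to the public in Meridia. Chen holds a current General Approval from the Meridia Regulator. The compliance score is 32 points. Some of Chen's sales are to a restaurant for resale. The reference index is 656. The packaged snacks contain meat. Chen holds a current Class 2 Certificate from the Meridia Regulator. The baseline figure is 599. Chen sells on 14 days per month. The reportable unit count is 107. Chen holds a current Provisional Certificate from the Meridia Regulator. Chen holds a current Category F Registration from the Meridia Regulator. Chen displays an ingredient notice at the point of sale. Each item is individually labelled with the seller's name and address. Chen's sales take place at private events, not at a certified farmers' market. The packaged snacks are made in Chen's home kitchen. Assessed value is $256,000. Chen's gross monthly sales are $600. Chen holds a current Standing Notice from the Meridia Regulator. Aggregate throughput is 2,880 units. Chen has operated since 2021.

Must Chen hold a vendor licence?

Exception (a) does not apply: gross monthly sales are $600, not less than $570.
All of (b)'s requirements are met (assessed value is $256,000, meeting the $241,500 threshold; the number of selling days per month is 14, below the 15 limit). Applying paragraphs (g)–(l): (g) would limit (b) — a current General Approval is held — but (h) sets (g) aside: (h) operates against (g): the packaged snacks contain meat. (i) applies (the baseline figure is 599, below the 602 limit), but is displaced by (j): (j) applies — a current Category F Registration is held. (k) would limit (j) — a current Class 2 Certificate is held — but (l) sets (k) aside: (l) is engaged — aggregate throughput is 2,880 units, below the 3,110 units limit. Exception (b) stands.
Exception (c) is satisfied on its face — a current Provisional Certificate is held; the compliance score is 32 points, less than the 37 points limit; an ingredient notice is displayed. Turning to paragraph (m): (m) operates against (c): some sales are to a restaurant for resale. Exception (c) does not apply.
Exception (d) fails — sales are at private events, not a certified farmers' market.

No — exception (b) applies; Chen is not required to hold a vendor licence.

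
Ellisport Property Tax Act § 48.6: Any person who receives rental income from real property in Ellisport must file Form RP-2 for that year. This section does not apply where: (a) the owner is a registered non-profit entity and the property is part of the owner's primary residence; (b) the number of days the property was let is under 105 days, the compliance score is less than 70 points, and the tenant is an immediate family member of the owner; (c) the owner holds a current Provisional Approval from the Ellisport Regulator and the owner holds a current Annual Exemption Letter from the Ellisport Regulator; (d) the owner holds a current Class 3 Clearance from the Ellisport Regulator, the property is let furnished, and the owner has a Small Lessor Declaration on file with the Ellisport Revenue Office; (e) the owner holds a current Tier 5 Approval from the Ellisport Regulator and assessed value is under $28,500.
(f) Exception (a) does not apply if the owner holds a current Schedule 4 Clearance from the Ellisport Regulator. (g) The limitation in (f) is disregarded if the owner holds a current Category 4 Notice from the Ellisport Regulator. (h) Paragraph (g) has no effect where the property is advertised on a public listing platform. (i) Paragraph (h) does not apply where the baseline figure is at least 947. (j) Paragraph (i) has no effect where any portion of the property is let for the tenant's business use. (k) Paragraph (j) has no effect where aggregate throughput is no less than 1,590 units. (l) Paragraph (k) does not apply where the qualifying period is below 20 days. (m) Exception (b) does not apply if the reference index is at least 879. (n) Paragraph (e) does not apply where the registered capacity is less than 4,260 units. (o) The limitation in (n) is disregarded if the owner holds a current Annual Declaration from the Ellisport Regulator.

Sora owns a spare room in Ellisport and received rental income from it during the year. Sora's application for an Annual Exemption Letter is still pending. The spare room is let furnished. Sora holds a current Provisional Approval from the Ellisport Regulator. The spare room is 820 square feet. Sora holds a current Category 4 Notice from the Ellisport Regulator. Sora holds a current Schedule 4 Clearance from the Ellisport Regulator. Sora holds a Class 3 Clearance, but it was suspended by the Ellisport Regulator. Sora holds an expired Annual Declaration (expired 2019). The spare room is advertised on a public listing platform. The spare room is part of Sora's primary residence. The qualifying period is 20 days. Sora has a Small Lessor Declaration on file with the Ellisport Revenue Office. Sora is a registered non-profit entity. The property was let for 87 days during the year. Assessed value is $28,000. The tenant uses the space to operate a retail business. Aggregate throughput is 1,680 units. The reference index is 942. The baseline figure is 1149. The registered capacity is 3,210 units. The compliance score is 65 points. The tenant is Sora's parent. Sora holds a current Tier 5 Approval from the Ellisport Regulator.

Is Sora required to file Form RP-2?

All of (a)'s requirements are met (Sora is a registered non-profit; the spare room is part of the primary residence). Considering the limiting provisions: (f) would limit (a) — a current Schedule 4 Clearance is held — but (g) sets (f) aside: (g) operates against (f): a current Category 4 Notice is held. (h) would limit (g) — the property is publicly advertised — but (i) sets (h) aside: (i) applies — the baseline figure is 1,149, meeting the 947 threshold. (j) is triggered (the space is let for business use), but is itself disapplied by (k): (k) operates — aggregate throughput is 1,680 units, meeting the 1,590 units threshold. (l), which would lift (k), is not triggered — the qualifying period is 20 days, not below 20 days. Exception (a) stands.
Exception (b) is satisfied on its face — the number of days the property was let is 87 days, under the 105 days limit; the compliance score is 65 points, less than the 70 points limit; the tenant is an immediate family member. However, paragraph (m) must be considered: (m) applies — the reference index is 942, meeting the 879 threshold. Exception (b) does not apply.
Exception (c) requires that the owner holds a current Annual Exemption Letter from the Ellisport Regulator; but no current Annual Exemption Letter is held, so (c) is unavailable.
Exception (d) fails — there is no Class 3 Clearance in force.
Exception (e): a current Tier 5 Approval is held; assessed value is $28,000, under the $28,500 limit — every condition holds. But applying paragraphs (n)–(o): (n) operates against (e): the registered capacity is 3,210 units, less than the 4,260 units limit. (o), which would lift (n), is inapplicable — no current Annual Declaration is held. So (e) is unavailable.

No — exception (a) applies; Sora is not required to file Form RP-2.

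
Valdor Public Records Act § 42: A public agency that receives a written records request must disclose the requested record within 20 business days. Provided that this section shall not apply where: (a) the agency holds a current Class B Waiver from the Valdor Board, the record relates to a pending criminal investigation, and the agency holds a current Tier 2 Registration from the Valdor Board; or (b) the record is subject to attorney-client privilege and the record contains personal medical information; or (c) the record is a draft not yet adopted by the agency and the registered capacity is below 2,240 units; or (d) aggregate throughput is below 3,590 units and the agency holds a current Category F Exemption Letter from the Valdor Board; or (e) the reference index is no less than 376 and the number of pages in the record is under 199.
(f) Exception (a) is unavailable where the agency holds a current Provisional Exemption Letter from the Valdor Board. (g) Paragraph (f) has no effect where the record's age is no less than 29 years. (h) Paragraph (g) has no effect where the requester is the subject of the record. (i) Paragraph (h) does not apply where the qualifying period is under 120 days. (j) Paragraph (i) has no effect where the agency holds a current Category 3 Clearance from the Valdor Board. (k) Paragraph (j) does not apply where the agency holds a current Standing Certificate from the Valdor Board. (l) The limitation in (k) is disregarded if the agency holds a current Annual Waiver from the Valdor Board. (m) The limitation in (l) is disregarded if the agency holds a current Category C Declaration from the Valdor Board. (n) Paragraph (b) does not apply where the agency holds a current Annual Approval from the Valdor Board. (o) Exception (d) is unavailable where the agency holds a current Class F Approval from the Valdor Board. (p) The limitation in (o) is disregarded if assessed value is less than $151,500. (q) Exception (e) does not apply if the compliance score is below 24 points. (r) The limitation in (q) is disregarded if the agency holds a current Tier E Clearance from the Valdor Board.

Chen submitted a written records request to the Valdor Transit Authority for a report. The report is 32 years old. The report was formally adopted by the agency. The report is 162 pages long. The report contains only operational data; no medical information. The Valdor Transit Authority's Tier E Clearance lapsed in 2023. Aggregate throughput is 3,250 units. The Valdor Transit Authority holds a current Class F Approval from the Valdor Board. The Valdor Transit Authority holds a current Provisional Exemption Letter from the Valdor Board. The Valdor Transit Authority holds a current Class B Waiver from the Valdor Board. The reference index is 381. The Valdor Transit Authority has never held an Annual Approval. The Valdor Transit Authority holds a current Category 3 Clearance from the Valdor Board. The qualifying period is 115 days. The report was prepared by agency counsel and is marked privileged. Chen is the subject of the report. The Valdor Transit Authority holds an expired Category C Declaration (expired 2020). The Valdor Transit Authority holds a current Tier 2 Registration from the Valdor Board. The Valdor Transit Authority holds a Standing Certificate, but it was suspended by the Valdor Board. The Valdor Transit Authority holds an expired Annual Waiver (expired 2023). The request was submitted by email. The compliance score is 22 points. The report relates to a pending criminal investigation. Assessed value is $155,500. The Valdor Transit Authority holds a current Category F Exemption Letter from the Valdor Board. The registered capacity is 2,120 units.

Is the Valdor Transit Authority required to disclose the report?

Exception (a): a current Class B Waiver is held; the report relates to a pending investigation; a current Tier 2 Registration is held — every condition holds. But applying paragraphs (f)–(m): (f) is triggered — a current Provisional Exemption Letter is held. (g) is triggered (the record's age is 32 years, meeting the 29 years threshold), but is set aside by (h): (h) operates — Chen is the subject of the report. (i) operates (the qualifying period is 115 days, under the 120 days limit), but is set aside by (j): (j) operates — a current Category 3 Clearance is held. (k) is not engaged (no current Standing Certificate is held), so (j) stands. (a) is therefore removed.
Exception (b) does not apply: the report contains only operational data.
Exception (c) fails — the report has been formally adopted.
All of (d)'s requirements are met (aggregate throughput is 3,250 units, below the 3,590 units limit; a current Category F Exemption Letter is held). Turning to paragraphs (o)–(p): (o) is engaged — a current Class F Approval is held. (p), which would lift (o), is not triggered — assessed value is $155,500, not less than $151,500. (d) is therefore removed.
Exception (e) is satisfied on its face — the reference index is 381, meeting the 376 threshold; the number of pages in the record is 162, under the 199 limit. But: (q) operates — the compliance score is 22 points, below the 24 points limit. (r) is not engaged (no current Tier E Clearance is held), so (q) stands. (e) is therefore removed.
None of the exceptions is available; § 42 applies in full.

Yes — the Valdor Transit Authority must disclose the report.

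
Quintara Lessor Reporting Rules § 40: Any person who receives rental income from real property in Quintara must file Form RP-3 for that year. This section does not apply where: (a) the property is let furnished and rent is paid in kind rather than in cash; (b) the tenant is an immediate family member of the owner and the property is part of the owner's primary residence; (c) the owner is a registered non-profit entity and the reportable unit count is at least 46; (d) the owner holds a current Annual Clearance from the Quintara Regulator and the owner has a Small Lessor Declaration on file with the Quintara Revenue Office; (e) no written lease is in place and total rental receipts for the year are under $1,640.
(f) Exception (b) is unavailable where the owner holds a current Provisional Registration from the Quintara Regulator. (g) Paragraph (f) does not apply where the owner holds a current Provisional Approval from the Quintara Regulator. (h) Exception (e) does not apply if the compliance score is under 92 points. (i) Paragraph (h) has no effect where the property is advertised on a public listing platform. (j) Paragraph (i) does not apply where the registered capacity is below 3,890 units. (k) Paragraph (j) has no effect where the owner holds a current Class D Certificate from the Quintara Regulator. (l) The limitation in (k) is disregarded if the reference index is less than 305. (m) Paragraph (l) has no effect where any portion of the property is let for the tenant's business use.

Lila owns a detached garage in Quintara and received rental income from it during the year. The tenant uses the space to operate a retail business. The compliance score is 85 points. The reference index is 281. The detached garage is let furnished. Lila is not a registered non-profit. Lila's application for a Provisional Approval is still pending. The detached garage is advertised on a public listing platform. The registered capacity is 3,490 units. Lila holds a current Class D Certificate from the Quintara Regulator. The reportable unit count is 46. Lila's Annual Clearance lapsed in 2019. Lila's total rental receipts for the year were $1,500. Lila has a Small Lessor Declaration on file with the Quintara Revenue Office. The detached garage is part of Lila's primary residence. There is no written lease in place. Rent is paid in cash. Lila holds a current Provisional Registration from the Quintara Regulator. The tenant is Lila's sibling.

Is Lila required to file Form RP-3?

No — exception (e) applies; Lila is not required to file Form RP-3.

Exception (a) fails — rent is paid in cash.
Exception (b)'s conditions are all satisfied: the tenant is an immediate family member; the detached garage is part of the primary residence. Turning to paragraphs (f)–(g): (f) operates against (b): a current Provisional Registration is held. (g) is not engaged (there is no Provisional Approval in force), so (f) stands. (b) is therefore removed.
Exception (c) does not apply: Lila is not a registered non-profit.
Exception (d) requires that the owner holds a current Annual Clearance from the Quintara Regulator; but there is no Annual Clearance in force, so (d) is unavailable.
Exception (e): there is no written lease; total rental receipts for the year are $1,500, under the $1,640 limit — every condition holds. Considering the limiting provisions: (h) is engaged (the compliance score is 85 points, under the 92 points limit), but is displaced by (i): (i) operates against (h): the property is publicly advertised. (j) would limit (i) — the registered capacity is 3,490 units, below the 3,890 units limit — but (k) sets (j) aside: (k) operates — a current Class D Certificate is held. (l) would limit (k) — the reference index is 281, less than the 305 limit — but (m) sets (l) aside: (m) operates against (l): the space is let for business use. So (e) applies.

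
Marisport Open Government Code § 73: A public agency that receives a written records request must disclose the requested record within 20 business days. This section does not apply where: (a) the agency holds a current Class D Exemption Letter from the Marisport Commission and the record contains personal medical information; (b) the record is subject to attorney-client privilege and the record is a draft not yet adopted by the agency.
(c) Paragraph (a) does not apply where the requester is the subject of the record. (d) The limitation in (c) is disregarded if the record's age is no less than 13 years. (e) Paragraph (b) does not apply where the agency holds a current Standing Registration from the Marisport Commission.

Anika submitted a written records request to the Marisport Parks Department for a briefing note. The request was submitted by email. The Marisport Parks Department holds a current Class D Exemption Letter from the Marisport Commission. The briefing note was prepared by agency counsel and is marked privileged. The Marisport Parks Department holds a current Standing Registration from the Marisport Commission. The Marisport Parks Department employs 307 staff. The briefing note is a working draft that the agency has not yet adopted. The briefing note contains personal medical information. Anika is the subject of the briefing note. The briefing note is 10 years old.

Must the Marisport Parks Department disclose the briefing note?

Exception (a) is satisfied on its face — a current Class D Exemption Letter is held; the briefing note contains personal medical information. Turning to paragraphs (c)–(d): (c) operates against (a): Anika is the subject of the briefing note. (d) is inapplicable (the record's age is 10 years, short of 13 years), so (c) stands. Exception (a) does not apply.
Exception (b): the briefing note is privileged; the briefing note is an unadopted draft — every condition holds. But: (e) operates against (b): a current Standing Registration is held. Exception (b) does not apply.
No exception is made out. the Marisport Parks Department falls within the general rule.

Yes — the Marisport Parks Department must disclose the briefing note.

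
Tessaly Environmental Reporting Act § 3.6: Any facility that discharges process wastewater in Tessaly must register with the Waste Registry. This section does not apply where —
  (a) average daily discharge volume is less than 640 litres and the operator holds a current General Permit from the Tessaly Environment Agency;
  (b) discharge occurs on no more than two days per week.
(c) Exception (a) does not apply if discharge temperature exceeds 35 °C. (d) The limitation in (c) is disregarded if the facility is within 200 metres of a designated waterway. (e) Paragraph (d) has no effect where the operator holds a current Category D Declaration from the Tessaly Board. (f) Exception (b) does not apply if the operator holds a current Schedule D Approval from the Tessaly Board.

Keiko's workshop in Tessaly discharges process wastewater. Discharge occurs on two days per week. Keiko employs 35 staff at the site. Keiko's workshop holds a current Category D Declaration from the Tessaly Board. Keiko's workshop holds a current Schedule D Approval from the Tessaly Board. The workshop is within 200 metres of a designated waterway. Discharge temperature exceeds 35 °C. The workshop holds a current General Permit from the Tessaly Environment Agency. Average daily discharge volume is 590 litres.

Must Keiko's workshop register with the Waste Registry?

Yes — Keiko's workshop must register with the Waste Registry.

Exception (a)'s conditions are all satisfied: average daily discharge volume is 590 litres, less than the 640 litres limit; a current General Permit is held. Turning to paragraphs (c)–(e): (c) applies — discharge temperature exceeds 35 °C. (d) operates (the workshop is within 200 m of a designated waterway), but yields to (e): (e) operates — a current Category D Declaration is held. Exception (a) does not apply.
Exception (b)'s conditions are all satisfied: discharge occurs on no more than two days per week. But: (f) operates — a current Schedule D Approval is held. So (b) is unavailable.
Every exception is unavailable, so the rule governs.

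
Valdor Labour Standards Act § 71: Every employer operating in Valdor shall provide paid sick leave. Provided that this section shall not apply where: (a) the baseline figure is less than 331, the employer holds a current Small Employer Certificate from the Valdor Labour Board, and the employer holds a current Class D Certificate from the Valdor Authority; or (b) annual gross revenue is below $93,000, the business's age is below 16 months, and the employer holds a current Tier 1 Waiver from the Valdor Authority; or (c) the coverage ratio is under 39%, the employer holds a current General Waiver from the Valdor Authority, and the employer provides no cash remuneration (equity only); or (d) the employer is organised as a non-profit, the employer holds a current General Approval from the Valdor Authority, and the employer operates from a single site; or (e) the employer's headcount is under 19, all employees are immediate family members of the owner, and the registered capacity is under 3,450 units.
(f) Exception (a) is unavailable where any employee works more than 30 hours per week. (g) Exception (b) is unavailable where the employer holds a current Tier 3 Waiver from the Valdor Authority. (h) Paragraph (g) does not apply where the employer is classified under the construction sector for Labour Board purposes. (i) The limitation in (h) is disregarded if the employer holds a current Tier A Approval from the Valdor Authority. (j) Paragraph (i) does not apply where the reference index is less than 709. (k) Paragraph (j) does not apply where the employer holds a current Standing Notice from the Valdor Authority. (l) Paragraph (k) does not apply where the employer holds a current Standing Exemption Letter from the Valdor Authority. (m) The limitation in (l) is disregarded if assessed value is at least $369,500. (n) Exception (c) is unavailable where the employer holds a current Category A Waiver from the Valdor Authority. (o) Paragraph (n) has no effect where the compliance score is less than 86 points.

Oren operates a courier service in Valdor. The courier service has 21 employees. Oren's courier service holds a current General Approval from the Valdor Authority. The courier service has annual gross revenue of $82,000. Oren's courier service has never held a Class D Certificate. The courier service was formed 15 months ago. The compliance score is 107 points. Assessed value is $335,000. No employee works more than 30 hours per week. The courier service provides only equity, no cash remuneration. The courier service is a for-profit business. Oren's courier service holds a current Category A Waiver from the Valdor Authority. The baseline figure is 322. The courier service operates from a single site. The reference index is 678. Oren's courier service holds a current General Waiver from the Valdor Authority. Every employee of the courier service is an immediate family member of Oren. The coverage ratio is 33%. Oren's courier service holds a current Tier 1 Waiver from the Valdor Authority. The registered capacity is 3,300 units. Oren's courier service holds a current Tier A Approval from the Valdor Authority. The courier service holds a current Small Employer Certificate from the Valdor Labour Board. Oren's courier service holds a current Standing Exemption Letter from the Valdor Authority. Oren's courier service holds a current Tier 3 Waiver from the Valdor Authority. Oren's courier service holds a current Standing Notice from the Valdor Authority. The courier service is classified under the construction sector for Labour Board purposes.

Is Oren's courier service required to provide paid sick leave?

No — exception (b) applies; Oren's courier service is not required to provide paid sick leave.

Exception (a) does not apply: no current Class D Certificate is held.
Exception (b)'s conditions are all satisfied: annual gross revenue is $82,000, below the $93,000 limit; the business's age is 15 months, below the 16 months limit; a current Tier 1 Waiver is held. Considering the limiting provisions: (g) is triggered (a current Tier 3 Waiver is held), but is set aside by (h): (h) operates — the courier service is classified under the construction sector. (i) applies (a current Tier A Approval is held), but is overridden by (j): (j) operates against (i): the reference index is 678, less than the 709 limit. (k) operates (a current Standing Notice is held), but is displaced by (l): (l) is triggered — a current Standing Exemption Letter is held. (m), which would lift (l), does not operate here — assessed value is $335,000, short of $369,500. Exception (b) stands.
Exception (c)'s conditions are all satisfied: the coverage ratio is 33%, under the 39% limit; a current General Waiver is held; remuneration is equity-only. But applying paragraphs (n)–(o): (n) operates against (c): a current Category A Waiver is held. (o), which would lift (n), does not operate here — the compliance score is 107 points, not less than 86 points. Exception (c) does not apply.
Exception (d) does not apply: the employer is for-profit.
Exception (e) requires that the employer's headcount is under 19; but the employer's headcount is 21, not under 19, so (e) is unavailable.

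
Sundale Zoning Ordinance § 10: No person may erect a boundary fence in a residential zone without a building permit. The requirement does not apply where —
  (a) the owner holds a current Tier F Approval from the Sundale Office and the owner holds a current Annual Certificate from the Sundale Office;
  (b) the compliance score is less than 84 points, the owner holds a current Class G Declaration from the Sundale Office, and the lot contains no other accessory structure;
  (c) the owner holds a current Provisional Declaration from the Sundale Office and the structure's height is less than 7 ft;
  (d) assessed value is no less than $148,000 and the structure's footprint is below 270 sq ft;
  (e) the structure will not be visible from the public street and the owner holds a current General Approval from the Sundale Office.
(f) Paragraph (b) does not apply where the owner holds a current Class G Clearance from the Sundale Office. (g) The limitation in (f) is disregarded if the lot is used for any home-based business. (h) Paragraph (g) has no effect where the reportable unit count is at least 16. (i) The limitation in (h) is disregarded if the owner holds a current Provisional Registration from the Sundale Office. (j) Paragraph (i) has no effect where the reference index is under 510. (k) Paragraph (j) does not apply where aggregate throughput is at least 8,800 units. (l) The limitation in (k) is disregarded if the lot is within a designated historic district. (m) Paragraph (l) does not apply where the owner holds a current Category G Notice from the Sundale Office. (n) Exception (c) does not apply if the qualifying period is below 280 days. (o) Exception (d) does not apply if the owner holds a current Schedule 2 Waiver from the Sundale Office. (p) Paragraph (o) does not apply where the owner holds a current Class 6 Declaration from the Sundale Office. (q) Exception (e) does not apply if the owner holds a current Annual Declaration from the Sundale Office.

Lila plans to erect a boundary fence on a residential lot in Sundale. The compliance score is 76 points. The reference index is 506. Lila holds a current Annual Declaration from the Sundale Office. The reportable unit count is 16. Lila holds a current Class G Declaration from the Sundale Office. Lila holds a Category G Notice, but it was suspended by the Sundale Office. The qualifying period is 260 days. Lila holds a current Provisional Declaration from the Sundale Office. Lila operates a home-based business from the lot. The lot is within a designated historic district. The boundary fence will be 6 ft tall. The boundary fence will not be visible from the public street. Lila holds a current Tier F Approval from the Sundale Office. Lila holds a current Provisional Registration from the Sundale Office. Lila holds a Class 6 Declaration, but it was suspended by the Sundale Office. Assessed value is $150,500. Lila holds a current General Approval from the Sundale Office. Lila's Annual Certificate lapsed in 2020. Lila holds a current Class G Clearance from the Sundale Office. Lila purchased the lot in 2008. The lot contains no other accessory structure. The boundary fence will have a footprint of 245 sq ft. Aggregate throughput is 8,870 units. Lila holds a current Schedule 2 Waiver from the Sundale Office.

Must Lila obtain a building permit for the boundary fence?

Exception (a) does not apply: there is no Annual Certificate in force.
Exception (b) is satisfied on its face — the compliance score is 76 points, less than the 84 points limit; a current Class G Declaration is held; the lot has no other accessory structure. But: (f) operates against (b): a current Class G Clearance is held. (g) would limit (f) — a home-based business operates on the lot — but (h) sets (g) aside: (h) is triggered — the reportable unit count is 16, meeting the 16 threshold. (i) is triggered (a current Provisional Registration is held), but is displaced by (j): (j) operates against (i): the reference index is 506, under the 510 limit. (k) would limit (j) — aggregate throughput is 8,870 units, meeting the 8,800 units threshold — but (l) sets (k) aside: (l) operates — the lot is in a historic district. (m) does not operate here (the Category G Notice is not current), so (l) stands. So (b) is unavailable.
Exception (c)'s conditions are all satisfied: a current Provisional Declaration is held; the structure's height is 6 ft, less than the 7 ft limit. But: (n) operates against (c): the qualifying period is 260 days, below the 280 days limit. (c) is therefore removed.
Exception (d)'s conditions are all satisfied: assessed value is $150,500, meeting the $148,000 threshold; the structure's footprint is 245 sq ft, below the 270 sq ft limit. But: (o) operates against (d): a current Schedule 2 Waiver is held. (p) is inapplicable (there is no Class 6 Declaration in force), so (o) stands. Exception (d) does not apply.
Exception (e) is satisfied on its face — the structure will not be visible from the street; a current General Approval is held. Turning to paragraph (q): (q) operates against (e): a current Annual Declaration is held. (e) is therefore removed.
No exception displaces § 10.

Yes — Lila must obtain a building permit.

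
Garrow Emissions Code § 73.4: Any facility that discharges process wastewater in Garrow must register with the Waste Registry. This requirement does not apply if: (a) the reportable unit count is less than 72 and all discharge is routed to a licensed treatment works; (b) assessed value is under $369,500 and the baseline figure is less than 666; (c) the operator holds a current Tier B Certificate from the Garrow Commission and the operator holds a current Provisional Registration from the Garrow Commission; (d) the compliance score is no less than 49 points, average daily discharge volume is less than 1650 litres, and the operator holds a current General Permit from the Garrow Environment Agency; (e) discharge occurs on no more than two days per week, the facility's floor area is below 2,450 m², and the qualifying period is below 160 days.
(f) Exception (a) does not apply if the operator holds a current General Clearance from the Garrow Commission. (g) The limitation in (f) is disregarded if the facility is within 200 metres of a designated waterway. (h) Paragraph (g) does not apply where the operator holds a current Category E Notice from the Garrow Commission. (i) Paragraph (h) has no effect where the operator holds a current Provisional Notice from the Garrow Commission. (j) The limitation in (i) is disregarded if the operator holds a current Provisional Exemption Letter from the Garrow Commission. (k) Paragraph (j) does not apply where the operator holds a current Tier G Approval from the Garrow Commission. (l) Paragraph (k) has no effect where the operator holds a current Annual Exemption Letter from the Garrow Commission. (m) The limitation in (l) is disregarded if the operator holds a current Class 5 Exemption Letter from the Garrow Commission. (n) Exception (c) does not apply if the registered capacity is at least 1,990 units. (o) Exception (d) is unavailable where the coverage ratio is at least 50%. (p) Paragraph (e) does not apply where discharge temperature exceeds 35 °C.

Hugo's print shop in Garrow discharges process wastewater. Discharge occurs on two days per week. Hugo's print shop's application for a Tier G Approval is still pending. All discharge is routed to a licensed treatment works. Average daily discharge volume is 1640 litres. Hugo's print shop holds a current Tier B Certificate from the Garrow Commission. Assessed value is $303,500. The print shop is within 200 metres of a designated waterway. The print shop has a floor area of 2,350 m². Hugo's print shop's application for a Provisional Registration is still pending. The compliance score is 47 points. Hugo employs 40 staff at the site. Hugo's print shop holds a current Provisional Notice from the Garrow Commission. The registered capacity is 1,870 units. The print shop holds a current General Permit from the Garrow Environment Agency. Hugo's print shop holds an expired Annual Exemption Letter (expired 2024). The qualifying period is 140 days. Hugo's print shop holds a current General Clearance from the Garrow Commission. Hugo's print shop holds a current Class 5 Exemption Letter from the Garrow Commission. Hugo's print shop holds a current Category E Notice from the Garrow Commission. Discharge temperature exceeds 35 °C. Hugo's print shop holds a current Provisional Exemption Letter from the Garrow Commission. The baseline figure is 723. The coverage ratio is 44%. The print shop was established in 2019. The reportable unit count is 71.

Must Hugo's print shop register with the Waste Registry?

All of (a)'s requirements are met (the reportable unit count is 71, less than the 72 limit; discharge is routed to a licensed treatment works). But: (f) applies — a current General Clearance is held. (g) would limit (f) — the print shop is within 200 m of a designated waterway — but (h) sets (g) aside: (h) applies — a current Category E Notice is held. (i) would limit (h) — a current Provisional Notice is held — but (j) sets (i) aside: (j) operates against (i): a current Provisional Exemption Letter is held. (k), which would lift (j), is inapplicable — no current Tier G Approval is held. (a) is therefore removed.
Exception (b) does not apply: the baseline figure is 723, not less than 666.
Exception (c) fails — the Provisional Registration is not current.
Exception (d) requires that the compliance score is no less than 49 points; but the compliance score is 47 points, short of 49 points, so (d) is unavailable.
All of (e)'s requirements are met (discharge occurs on no more than two days per week; the facility's floor area is 2,350 m², below the 2,450 m² limit; the qualifying period is 140 days, below the 160 days limit). But: (p) is triggered — discharge temperature exceeds 35 °C. (e) is therefore removed.
No exception displaces § 73.4.

Yes — Hugo's print shop must register with the Waste Registry.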